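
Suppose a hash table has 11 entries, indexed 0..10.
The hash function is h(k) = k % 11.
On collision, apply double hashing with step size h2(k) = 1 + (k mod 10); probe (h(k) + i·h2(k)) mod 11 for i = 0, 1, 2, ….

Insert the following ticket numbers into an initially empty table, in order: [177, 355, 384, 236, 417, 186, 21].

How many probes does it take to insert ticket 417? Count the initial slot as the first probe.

2

Insert 177: h=1, slot 1 empty -> index 1.
Insert 355: h=3, slot 3 empty -> index 3.
Insert 384: h=10, slot 10 empty -> index 10.
Insert 236: h=5, slot 5 empty -> index 5.
Insert 417: h=10, h2=8, slot 10 occupied -> index 7.
Insert 186: h=10, h2=7, slot 10 occupied -> index 6.
Insert 21: h=10, h2=2, slots 10,1,3,5,7 occupied -> index 9.
Table: [∅, 177, ∅, 355, ∅, 236, 186, 417, ∅, 21, 384]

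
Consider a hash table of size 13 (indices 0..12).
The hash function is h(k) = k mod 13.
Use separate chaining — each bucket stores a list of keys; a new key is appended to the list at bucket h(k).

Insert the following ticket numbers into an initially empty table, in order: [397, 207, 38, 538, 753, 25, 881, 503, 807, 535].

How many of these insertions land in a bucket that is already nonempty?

3

397 -> bucket 7
207 -> bucket 12
38 -> bucket 12 (collision)
538 -> bucket 5
753 -> bucket 12 (collision)
25 -> bucket 12 (collision)
881 -> bucket 10
503 -> bucket 9
807 -> bucket 1
535 -> bucket 2
Final buckets:
0: —
1: 807
2: 535
3: —
4: —
5: 538
6: —
7: 397
8: —
9: 503
10: 881
11: —
12: 207 -> 38 -> 753 -> 25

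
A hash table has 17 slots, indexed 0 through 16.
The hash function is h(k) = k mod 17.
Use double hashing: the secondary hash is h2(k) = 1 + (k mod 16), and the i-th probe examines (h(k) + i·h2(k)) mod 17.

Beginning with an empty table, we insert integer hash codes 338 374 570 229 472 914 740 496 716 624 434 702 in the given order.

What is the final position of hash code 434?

338: h=15 → slot 15
374: h=0 → slot 0
570: h=9 → slot 9
229: h=8 → slot 8
472: h=13 → slot 13
914: h=13, h2=3, probe 13,16 → slot 16
740: h=9, h2=5, probe 9,14 → slot 14
496: h=3 → slot 3
716: h=2 → slot 2
624: h=12 → slot 12
434: h=9, h2=3, probe 9,12,15,1 → slot 1
702: h=5 → slot 5
Table: [374, 434, 716, 496, ∅, 702, ∅, ∅, 229, 570, ∅, ∅, 624, 472, 740, 338, 914]

1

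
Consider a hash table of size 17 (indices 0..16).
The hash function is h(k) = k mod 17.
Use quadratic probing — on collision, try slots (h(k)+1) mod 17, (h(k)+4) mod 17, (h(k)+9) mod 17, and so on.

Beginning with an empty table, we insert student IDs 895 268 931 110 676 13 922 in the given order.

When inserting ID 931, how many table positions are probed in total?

895 hashes to 11; slot 11 is free → place at 11.
268 hashes to 13; slot 13 is free → place at 13.
931 hashes to 13; 13 taken → place at 14.
110 hashes to 8; slot 8 is free → place at 8.
676 hashes to 13; 13,14 taken → place at 0.
13 hashes to 13; 13,14,0 taken → place at 5.
922 hashes to 4; slot 4 is free → place at 4.
Table: [676, ., ., ., 922, 13, ., ., 110, ., ., 895, ., 268, 931, ., .]

2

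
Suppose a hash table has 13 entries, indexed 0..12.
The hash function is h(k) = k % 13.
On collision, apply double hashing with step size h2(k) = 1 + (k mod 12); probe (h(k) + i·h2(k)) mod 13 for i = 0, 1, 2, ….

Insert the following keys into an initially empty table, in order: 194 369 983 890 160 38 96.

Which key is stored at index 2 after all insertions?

194 hashes to 12; slot 12 is free → place at 12.
369 hashes to 5; slot 5 is free → place at 5.
983 hashes to 8; slot 8 is free → place at 8.
890 hashes to 6; slot 6 is free → place at 6.
160 hashes to 4; slot 4 is free → place at 4.
38 hashes to 12, h2=3; 12 taken → place at 2.
96 hashes to 5, h2=1; 5,6 taken → place at 7.
Table: [—, —, 38, —, 160, 369, 890, 96, 983, —, —, —, 194]

38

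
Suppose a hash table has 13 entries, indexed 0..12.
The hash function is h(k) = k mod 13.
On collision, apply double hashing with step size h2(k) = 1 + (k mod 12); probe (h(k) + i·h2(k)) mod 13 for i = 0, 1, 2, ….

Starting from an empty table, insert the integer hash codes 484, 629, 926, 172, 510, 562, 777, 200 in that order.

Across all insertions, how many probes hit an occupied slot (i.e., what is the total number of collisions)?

9

Insert 484: h=3, slot 3 empty => index 3.
Insert 629: h=5, slot 5 empty => index 5.
Insert 926: h=3, h2=3, slot 3 occupied => index 6.
Insert 172: h=3, h2=5, slot 3 occupied => index 8.
Insert 510: h=3, h2=7, slot 3 occupied => index 10.
Insert 562: h=3, h2=11, slot 3 occupied => index 1.
Insert 777: h=10, h2=10, slot 10 occupied => index 7.
Insert 200: h=5, h2=9, slots 5,1,10,6 occupied => index 2.
Table: [-, 562, 200, 484, -, 629, 926, 777, 172, -, 510, -, -]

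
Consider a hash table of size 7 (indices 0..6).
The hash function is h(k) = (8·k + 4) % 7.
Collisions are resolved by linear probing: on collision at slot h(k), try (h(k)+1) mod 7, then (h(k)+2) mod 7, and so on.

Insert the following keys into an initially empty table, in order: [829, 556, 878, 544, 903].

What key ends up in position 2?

Insert 829: h=0, slot 0 empty → index 0.
Insert 556: h=0, slot 0 occupied → index 1.
Insert 878: h=0, slots 0,1 occupied → index 2.
Insert 544: h=2, slot 2 occupied → index 3.
Insert 903: h=4, slot 4 empty → index 4.
Table: [829, 556, 878, 544, 903, -, -]

878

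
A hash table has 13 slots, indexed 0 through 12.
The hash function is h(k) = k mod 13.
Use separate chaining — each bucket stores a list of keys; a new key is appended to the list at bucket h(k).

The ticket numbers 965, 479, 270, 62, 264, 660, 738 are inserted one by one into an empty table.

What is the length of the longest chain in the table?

Insert 965: h=3, bucket 3 empty -> new chain.
Insert 479: h=11, bucket 11 empty -> new chain.
Insert 270: h=10, bucket 10 empty -> new chain.
Insert 62: h=10, bucket 10 nonempty -> append to chain.
Insert 264: h=4, bucket 4 empty -> new chain.
Insert 660: h=10, bucket 10 nonempty -> append to chain.
Insert 738: h=10, bucket 10 nonempty -> append to chain.
Final buckets:
0: —
1: —
2: —
3: 965
4: 264
5: —
6: —
7: —
8: —
9: —
10: 270 -> 62 -> 660 -> 738
11: 479
12: —

4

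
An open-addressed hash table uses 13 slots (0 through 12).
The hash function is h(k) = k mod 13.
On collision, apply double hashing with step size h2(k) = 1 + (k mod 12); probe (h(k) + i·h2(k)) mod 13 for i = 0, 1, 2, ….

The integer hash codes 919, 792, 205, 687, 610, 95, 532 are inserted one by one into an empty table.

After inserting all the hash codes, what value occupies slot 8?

919: h=9 -> slot 9
792: h=12 -> slot 12
205: h=10 -> slot 10
687: h=11 -> slot 11
610: h=12, h2=11, probe 12,10,8 -> slot 8
95: h=4 -> slot 4
532: h=12, h2=5, probe 12,4,9,1 -> slot 1
Table: [_, 532, _, _, 95, _, _, _, 610, 919, 205, 687, 792]

610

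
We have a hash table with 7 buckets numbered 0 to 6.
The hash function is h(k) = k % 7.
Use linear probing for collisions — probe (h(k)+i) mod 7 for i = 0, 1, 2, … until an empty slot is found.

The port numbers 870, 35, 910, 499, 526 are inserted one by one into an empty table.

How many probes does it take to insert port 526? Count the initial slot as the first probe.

4

870 hashes to 2; slot 2 is free => place at 2.
35 hashes to 0; slot 0 is free => place at 0.
910 hashes to 0; 0 taken => place at 1.
499 hashes to 2; 2 taken => place at 3.
526 hashes to 1; 1,2,3 taken => place at 4.
Table: [35, 910, 870, 499, 526, ., .]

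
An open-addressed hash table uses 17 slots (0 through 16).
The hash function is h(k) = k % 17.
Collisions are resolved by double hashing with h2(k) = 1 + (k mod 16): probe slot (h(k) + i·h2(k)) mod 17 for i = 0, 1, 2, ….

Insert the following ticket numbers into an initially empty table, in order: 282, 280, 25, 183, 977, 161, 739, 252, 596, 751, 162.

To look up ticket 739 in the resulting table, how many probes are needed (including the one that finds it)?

3

Insert 282: h=10, slot 10 empty → index 10.
Insert 280: h=8, slot 8 empty → index 8.
Insert 25: h=8, h2=10, slot 8 occupied → index 1.
Insert 183: h=13, slot 13 empty → index 13.
Insert 977: h=8, h2=2, slots 8,10 occupied → index 12.
Insert 161: h=8, h2=2, slots 8,10,12 occupied → index 14.
Insert 739: h=8, h2=4, slots 8,12 occupied → index 16.
Insert 252: h=14, h2=13, slots 14,10 occupied → index 6.
Insert 596: h=1, h2=5, slots 1,6 occupied → index 11.
Insert 751: h=3, slot 3 empty → index 3.
Insert 162: h=9, slot 9 empty → index 9.
Table: [—, 25, —, 751, —, —, 252, —, 280, 162, 282, 596, 977, 183, 161, —, 739]
Lookup 739: h=8, h2=4, probe 8,12,16 → found at 16.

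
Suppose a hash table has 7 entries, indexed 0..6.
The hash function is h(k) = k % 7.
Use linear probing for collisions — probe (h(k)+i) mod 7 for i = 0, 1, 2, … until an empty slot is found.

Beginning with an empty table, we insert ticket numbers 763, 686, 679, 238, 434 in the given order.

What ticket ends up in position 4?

763 hashes to 0; slot 0 is free → place at 0.
686 hashes to 0; 0 taken → place at 1.
679 hashes to 0; 0,1 taken → place at 2.
238 hashes to 0; 0,1,2 taken → place at 3.
434 hashes to 0; 0,1,2,3 taken → place at 4.
Table: [763, 686, 679, 238, 434, ∅, ∅]

434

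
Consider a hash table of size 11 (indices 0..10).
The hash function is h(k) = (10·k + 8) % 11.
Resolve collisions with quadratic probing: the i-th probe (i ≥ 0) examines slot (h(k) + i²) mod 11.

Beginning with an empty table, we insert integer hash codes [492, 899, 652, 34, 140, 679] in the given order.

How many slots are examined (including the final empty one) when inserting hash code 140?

Insert 492: h=0, slot 0 empty => index 0.
Insert 899: h=0, slot 0 occupied => index 1.
Insert 652: h=5, slot 5 empty => index 5.
Insert 34: h=7, slot 7 empty => index 7.
Insert 140: h=0, slots 0,1 occupied => index 4.
Insert 679: h=0, slots 0,1,4 occupied => index 9.
Table: [492, 899, —, —, 140, 652, —, 34, —, 679, —]

3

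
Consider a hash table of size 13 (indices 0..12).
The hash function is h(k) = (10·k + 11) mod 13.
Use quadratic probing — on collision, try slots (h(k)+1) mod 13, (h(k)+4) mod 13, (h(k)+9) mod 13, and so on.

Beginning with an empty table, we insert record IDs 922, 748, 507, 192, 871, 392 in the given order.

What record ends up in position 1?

Insert 922: h=1, slot 1 empty => index 1.
Insert 748: h=3, slot 3 empty => index 3.
Insert 507: h=11, slot 11 empty => index 11.
Insert 192: h=7, slot 7 empty => index 7.
Insert 871: h=11, slot 11 occupied => index 12.
Insert 392: h=5, slot 5 empty => index 5.
Table: [—, 922, —, 748, —, 392, —, 192, —, —, —, 507, 871]

922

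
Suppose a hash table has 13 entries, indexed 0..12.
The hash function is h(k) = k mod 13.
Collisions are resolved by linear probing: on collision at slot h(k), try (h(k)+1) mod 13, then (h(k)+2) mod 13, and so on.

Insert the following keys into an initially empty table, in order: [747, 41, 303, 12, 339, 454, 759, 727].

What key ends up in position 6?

747 hashes to 6; slot 6 is free → place at 6.
41 hashes to 2; slot 2 is free → place at 2.
303 hashes to 4; slot 4 is free → place at 4.
12 hashes to 12; slot 12 is free → place at 12.
339 hashes to 1; slot 1 is free → place at 1.
454 hashes to 12; 12 taken → place at 0.
759 hashes to 5; slot 5 is free → place at 5.
727 hashes to 12; 12,0,1,2 taken → place at 3.
Table: [454, 339, 41, 727, 303, 759, 747, ∅, ∅, ∅, ∅, ∅, 12]

747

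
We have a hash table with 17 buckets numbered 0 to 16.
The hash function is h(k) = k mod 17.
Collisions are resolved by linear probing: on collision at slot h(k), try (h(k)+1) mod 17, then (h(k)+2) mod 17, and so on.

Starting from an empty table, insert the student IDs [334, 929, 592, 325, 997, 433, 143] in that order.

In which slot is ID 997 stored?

13

334 hashes to 11; slot 11 is free -> place at 11.
929 hashes to 11; 11 taken -> place at 12.
592 hashes to 14; slot 14 is free -> place at 14.
325 hashes to 2; slot 2 is free -> place at 2.
997 hashes to 11; 11,12 taken -> place at 13.
433 hashes to 8; slot 8 is free -> place at 8.
143 hashes to 7; slot 7 is free -> place at 7.
Table: [—, —, 325, —, —, —, —, 143, 433, —, —, 334, 929, 997, 592, —, —]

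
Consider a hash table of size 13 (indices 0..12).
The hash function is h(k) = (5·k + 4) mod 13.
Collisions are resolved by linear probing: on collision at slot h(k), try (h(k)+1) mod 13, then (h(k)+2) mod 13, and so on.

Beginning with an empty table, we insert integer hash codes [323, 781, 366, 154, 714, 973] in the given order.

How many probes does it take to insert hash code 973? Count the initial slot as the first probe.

4

323 hashes to 7; slot 7 is free => place at 7.
781 hashes to 9; slot 9 is free => place at 9.
366 hashes to 1; slot 1 is free => place at 1.
154 hashes to 7; 7 taken => place at 8.
714 hashes to 12; slot 12 is free => place at 12.
973 hashes to 7; 7,8,9 taken => place at 10.
Table: [_, 366, _, _, _, _, _, 323, 154, 781, 973, _, 714]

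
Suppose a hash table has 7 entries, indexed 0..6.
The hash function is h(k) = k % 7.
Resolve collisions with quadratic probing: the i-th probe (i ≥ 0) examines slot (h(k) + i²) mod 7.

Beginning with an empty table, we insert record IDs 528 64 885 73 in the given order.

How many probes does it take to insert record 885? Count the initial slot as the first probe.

Insert 528: h=3, slot 3 empty => index 3.
Insert 64: h=1, slot 1 empty => index 1.
Insert 885: h=3, slot 3 occupied => index 4.
Insert 73: h=3, slots 3,4 occupied => index 0.
Table: [73, 64, _, 528, 885, _, _]

2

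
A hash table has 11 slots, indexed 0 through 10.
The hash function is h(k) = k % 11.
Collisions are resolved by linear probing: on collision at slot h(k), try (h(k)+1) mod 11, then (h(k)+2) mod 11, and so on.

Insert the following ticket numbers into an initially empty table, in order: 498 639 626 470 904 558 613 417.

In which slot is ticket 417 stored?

Insert 498: h=3, slot 3 empty => index 3.
Insert 639: h=1, slot 1 empty => index 1.
Insert 626: h=10, slot 10 empty => index 10.
Insert 470: h=8, slot 8 empty => index 8.
Insert 904: h=2, slot 2 empty => index 2.
Insert 558: h=8, slot 8 occupied => index 9.
Insert 613: h=8, slots 8,9,10 occupied => index 0.
Insert 417: h=10, slots 10,0,1,2,3 occupied => index 4.
Table: [613, 639, 904, 498, 417, _, _, _, 470, 558, 626]

4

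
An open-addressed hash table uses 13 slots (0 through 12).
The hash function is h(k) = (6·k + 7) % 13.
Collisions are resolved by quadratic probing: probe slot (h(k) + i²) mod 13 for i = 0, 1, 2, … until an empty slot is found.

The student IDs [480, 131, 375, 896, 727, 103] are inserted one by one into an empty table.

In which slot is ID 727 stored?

5

480: h=1 → slot 1
131: h=0 → slot 0
375: h=8 → slot 8
896: h=1, probe 1,2 → slot 2
727: h=1, probe 1,2,5 → slot 5
103: h=1, probe 1,2,5,10 → slot 10
Table: [131, 480, 896, —, —, 727, —, —, 375, —, 103, —, —]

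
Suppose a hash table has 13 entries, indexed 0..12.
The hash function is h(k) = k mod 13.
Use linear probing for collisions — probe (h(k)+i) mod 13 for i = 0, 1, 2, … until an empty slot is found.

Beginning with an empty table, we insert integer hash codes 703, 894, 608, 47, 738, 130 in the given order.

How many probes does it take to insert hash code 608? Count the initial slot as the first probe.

Insert 703: h=1, slot 1 empty → index 1.
Insert 894: h=10, slot 10 empty → index 10.
Insert 608: h=10, slot 10 occupied → index 11.
Insert 47: h=8, slot 8 empty → index 8.
Insert 738: h=10, slots 10,11 occupied → index 12.
Insert 130: h=0, slot 0 empty → index 0.
Table: [130, 703, ∅, ∅, ∅, ∅, ∅, ∅, 47, ∅, 894, 608, 738]

2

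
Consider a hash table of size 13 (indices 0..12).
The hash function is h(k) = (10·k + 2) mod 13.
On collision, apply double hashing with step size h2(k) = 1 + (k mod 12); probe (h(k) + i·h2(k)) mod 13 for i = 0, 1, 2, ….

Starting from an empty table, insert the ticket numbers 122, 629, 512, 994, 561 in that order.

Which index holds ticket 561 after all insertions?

3

122: h=0 => slot 0
629: h=0, h2=6, probe 0,6 => slot 6
512: h=0, h2=9, probe 0,9 => slot 9
994: h=10 => slot 10
561: h=9, h2=10, probe 9,6,3 => slot 3
Table: [122, ∅, ∅, 561, ∅, ∅, 629, ∅, ∅, 512, 994, ∅, ∅]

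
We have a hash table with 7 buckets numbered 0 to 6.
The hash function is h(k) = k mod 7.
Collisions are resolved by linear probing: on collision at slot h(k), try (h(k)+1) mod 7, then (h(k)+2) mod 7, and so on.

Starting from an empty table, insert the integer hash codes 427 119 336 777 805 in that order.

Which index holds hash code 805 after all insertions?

4

427 hashes to 0; slot 0 is free -> place at 0.
119 hashes to 0; 0 taken -> place at 1.
336 hashes to 0; 0,1 taken -> place at 2.
777 hashes to 0; 0,1,2 taken -> place at 3.
805 hashes to 0; 0,1,2,3 taken -> place at 4.
Table: [427, 119, 336, 777, 805, —, —]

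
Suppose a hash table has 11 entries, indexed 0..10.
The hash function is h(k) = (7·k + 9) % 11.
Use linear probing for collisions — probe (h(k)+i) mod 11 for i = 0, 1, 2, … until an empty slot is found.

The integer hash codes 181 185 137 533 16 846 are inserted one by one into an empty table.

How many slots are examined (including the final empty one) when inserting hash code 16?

4

181 hashes to 0; slot 0 is free → place at 0.
185 hashes to 6; slot 6 is free → place at 6.
137 hashes to 0; 0 taken → place at 1.
533 hashes to 0; 0,1 taken → place at 2.
16 hashes to 0; 0,1,2 taken → place at 3.
846 hashes to 2; 2,3 taken → place at 4.
Table: [181, 137, 533, 16, 846, ., 185, ., ., ., .]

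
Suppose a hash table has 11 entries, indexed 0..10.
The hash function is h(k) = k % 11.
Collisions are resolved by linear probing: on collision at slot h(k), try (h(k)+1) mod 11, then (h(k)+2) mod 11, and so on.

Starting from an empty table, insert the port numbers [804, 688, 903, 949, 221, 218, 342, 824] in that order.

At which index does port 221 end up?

804: h=1 -> slot 1
688: h=6 -> slot 6
903: h=1, probe 1,2 -> slot 2
949: h=3 -> slot 3
221: h=1, probe 1,2,3,4 -> slot 4
218: h=9 -> slot 9
342: h=1, probe 1,2,3,4,5 -> slot 5
824: h=10 -> slot 10
Table: [., 804, 903, 949, 221, 342, 688, ., ., 218, 824]

4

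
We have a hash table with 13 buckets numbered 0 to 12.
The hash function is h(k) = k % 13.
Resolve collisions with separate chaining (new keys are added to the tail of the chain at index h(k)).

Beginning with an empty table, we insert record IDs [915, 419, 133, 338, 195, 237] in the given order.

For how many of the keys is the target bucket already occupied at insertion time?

3

915 -> bucket 5
419 -> bucket 3
133 -> bucket 3 (collision)
338 -> bucket 0
195 -> bucket 0 (collision)
237 -> bucket 3 (collision)
Final buckets:
0: 338 -> 195
1: .
2: .
3: 419 -> 133 -> 237
4: .
5: 915
6: .
7: .
8: .
9: .
10: .
11: .
12: .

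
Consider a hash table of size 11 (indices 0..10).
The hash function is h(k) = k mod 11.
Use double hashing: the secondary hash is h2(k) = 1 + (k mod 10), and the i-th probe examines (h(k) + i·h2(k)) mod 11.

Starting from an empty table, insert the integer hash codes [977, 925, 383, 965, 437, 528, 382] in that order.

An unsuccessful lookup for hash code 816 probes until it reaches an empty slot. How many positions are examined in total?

6

Insert 977: h=9, slot 9 empty => index 9.
Insert 925: h=1, slot 1 empty => index 1.
Insert 383: h=9, h2=4, slot 9 occupied => index 2.
Insert 965: h=8, slot 8 empty => index 8.
Insert 437: h=8, h2=8, slot 8 occupied => index 5.
Insert 528: h=0, slot 0 empty => index 0.
Insert 382: h=8, h2=3, slots 8,0 occupied => index 3.
Table: [528, 925, 383, 382, -, 437, -, -, 965, 977, -]
Lookup 816: h=2, h2=7, probe 2,9,5,1,8,4 → slot 4 empty, not found.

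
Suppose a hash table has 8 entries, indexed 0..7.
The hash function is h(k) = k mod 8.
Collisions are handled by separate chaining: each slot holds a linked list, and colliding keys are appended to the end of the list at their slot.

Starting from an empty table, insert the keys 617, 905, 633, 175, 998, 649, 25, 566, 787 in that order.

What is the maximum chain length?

617 → bucket 1
905 → bucket 1 (collision)
633 → bucket 1 (collision)
175 → bucket 7
998 → bucket 6
649 → bucket 1 (collision)
25 → bucket 1 (collision)
566 → bucket 6 (collision)
787 → bucket 3
Final buckets:
0: _
1: 617 -> 905 -> 633 -> 649 -> 25
2: _
3: 787
4: _
5: _
6: 998 -> 566
7: 175

5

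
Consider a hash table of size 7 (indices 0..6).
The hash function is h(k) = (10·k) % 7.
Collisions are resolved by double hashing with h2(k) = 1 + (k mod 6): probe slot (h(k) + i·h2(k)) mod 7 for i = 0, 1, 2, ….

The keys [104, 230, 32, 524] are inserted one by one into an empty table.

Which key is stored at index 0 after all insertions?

104 hashes to 4; slot 4 is free -> place at 4.
230 hashes to 4, h2=3; 4 taken -> place at 0.
32 hashes to 5; slot 5 is free -> place at 5.
524 hashes to 4, h2=3; 4,0 taken -> place at 3.
Table: [230, -, -, 524, 104, 32, -]

230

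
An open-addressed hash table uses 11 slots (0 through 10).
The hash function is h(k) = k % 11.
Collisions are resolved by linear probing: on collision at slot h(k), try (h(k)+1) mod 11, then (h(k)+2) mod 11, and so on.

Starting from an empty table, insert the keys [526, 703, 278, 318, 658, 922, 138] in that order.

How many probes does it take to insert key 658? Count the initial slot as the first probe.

526 hashes to 9; slot 9 is free => place at 9.
703 hashes to 10; slot 10 is free => place at 10.
278 hashes to 3; slot 3 is free => place at 3.
318 hashes to 10; 10 taken => place at 0.
658 hashes to 9; 9,10,0 taken => place at 1.
922 hashes to 9; 9,10,0,1 taken => place at 2.
138 hashes to 6; slot 6 is free => place at 6.
Table: [318, 658, 922, 278, _, _, 138, _, _, 526, 703]

4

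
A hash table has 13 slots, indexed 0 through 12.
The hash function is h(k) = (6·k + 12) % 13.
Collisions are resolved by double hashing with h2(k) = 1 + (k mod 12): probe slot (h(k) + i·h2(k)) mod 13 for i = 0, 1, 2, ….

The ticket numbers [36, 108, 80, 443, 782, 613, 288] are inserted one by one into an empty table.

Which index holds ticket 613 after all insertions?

0

36 hashes to 7; slot 7 is free → place at 7.
108 hashes to 10; slot 10 is free → place at 10.
80 hashes to 11; slot 11 is free → place at 11.
443 hashes to 5; slot 5 is free → place at 5.
782 hashes to 11, h2=3; 11 taken → place at 1.
613 hashes to 11, h2=2; 11 taken → place at 0.
288 hashes to 11, h2=1; 11 taken → place at 12.
Table: [613, 782, ., ., ., 443, ., 36, ., ., 108, 80, 288]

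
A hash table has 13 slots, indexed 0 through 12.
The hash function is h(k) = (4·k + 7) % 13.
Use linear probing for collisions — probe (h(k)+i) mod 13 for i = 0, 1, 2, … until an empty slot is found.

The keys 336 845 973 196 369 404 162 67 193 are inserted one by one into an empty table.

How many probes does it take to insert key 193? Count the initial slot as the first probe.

6

336 hashes to 12; slot 12 is free => place at 12.
845 hashes to 7; slot 7 is free => place at 7.
973 hashes to 12; 12 taken => place at 0.
196 hashes to 11; slot 11 is free => place at 11.
369 hashes to 1; slot 1 is free => place at 1.
404 hashes to 11; 11,12,0,1 taken => place at 2.
162 hashes to 5; slot 5 is free => place at 5.
67 hashes to 2; 2 taken => place at 3.
193 hashes to 12; 12,0,1,2,3 taken => place at 4.
Table: [973, 369, 404, 67, 193, 162, _, 845, _, _, _, 196, 336]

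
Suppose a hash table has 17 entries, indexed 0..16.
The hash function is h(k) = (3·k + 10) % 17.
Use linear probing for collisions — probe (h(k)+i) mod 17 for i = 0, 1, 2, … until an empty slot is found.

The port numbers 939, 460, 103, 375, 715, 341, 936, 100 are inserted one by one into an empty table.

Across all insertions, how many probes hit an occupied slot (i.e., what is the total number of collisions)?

939: h=5 -> slot 5
460: h=13 -> slot 13
103: h=13, probe 13,14 -> slot 14
375: h=13, probe 13,14,15 -> slot 15
715: h=13, probe 13,14,15,16 -> slot 16
341: h=13, probe 13,14,15,16,0 -> slot 0
936: h=13, probe 13,14,15,16,0,1 -> slot 1
100: h=4 -> slot 4
Table: [341, 936, ., ., 100, 939, ., ., ., ., ., ., ., 460, 103, 375, 715]

15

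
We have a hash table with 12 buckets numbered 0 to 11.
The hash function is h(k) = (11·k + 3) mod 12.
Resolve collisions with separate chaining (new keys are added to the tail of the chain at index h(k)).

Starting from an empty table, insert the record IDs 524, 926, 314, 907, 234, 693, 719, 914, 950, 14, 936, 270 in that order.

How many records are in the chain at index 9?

524 -> bucket 7
926 -> bucket 1
314 -> bucket 1 (collision)
907 -> bucket 8
234 -> bucket 9
693 -> bucket 6
719 -> bucket 4
914 -> bucket 1 (collision)
950 -> bucket 1 (collision)
14 -> bucket 1 (collision)
936 -> bucket 3
270 -> bucket 9 (collision)
Final buckets:
0: _
1: 926 -> 314 -> 914 -> 950 -> 14
2: _
3: 936
4: 719
5: _
6: 693
7: 524
8: 907
9: 234 -> 270
10: _
11: _

2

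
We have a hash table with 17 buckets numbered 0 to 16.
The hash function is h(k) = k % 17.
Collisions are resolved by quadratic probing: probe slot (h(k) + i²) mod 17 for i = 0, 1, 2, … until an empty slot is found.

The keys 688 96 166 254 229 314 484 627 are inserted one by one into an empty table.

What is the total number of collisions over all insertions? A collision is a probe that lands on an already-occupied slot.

6

688 hashes to 8; slot 8 is free -> place at 8.
96 hashes to 11; slot 11 is free -> place at 11.
166 hashes to 13; slot 13 is free -> place at 13.
254 hashes to 16; slot 16 is free -> place at 16.
229 hashes to 8; 8 taken -> place at 9.
314 hashes to 8; 8,9 taken -> place at 12.
484 hashes to 8; 8,9,12 taken -> place at 0.
627 hashes to 15; slot 15 is free -> place at 15.
Table: [484, ∅, ∅, ∅, ∅, ∅, ∅, ∅, 688, 229, ∅, 96, 314, 166, ∅, 627, 254]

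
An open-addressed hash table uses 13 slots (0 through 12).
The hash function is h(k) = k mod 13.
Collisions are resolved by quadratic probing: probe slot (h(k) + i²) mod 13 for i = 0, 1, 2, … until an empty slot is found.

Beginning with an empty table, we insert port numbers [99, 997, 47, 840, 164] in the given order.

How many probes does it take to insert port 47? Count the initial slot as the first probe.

3

99: h=8 => slot 8
997: h=9 => slot 9
47: h=8, probe 8,9,12 => slot 12
840: h=8, probe 8,9,12,4 => slot 4
164: h=8, probe 8,9,12,4,11 => slot 11
Table: [_, _, _, _, 840, _, _, _, 99, 997, _, 164, 47]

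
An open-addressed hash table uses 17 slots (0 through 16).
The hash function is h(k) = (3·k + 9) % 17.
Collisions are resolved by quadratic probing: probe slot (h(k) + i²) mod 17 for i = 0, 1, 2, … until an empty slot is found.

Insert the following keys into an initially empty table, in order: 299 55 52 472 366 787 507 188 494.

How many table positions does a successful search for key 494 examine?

3

299 hashes to 5; slot 5 is free => place at 5.
55 hashes to 4; slot 4 is free => place at 4.
52 hashes to 12; slot 12 is free => place at 12.
472 hashes to 14; slot 14 is free => place at 14.
366 hashes to 2; slot 2 is free => place at 2.
787 hashes to 7; slot 7 is free => place at 7.
507 hashes to 0; slot 0 is free => place at 0.
188 hashes to 12; 12 taken => place at 13.
494 hashes to 12; 12,13 taken => place at 16.
Table: [507, ∅, 366, ∅, 55, 299, ∅, 787, ∅, ∅, ∅, ∅, 52, 188, 472, ∅, 494]
Lookup 494: h=12, probe 12,13,16 → found at 16.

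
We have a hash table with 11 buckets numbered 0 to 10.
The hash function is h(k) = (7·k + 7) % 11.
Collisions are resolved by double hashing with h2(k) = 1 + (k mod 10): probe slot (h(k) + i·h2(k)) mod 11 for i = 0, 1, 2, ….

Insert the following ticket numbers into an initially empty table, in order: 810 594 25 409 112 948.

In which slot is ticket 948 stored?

8

Insert 810: h=1, slot 1 empty -> index 1.
Insert 594: h=7, slot 7 empty -> index 7.
Insert 25: h=6, slot 6 empty -> index 6.
Insert 409: h=10, slot 10 empty -> index 10.
Insert 112: h=10, h2=3, slot 10 occupied -> index 2.
Insert 948: h=10, h2=9, slot 10 occupied -> index 8.
Table: [—, 810, 112, —, —, —, 25, 594, 948, —, 409]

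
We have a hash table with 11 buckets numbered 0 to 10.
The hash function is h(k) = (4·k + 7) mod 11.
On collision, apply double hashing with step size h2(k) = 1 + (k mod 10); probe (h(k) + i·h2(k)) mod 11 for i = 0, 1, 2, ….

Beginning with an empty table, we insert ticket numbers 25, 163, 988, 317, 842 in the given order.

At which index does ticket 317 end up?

Insert 25: h=8, slot 8 empty → index 8.
Insert 163: h=10, slot 10 empty → index 10.
Insert 988: h=10, h2=9, slots 10,8 occupied → index 6.
Insert 317: h=10, h2=8, slot 10 occupied → index 7.
Insert 842: h=9, slot 9 empty → index 9.
Table: [∅, ∅, ∅, ∅, ∅, ∅, 988, 317, 25, 842, 163]

7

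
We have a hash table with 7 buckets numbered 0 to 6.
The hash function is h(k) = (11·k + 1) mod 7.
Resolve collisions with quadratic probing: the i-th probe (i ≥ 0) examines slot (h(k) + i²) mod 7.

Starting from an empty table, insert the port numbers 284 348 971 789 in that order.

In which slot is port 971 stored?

1

284 hashes to 3; slot 3 is free -> place at 3.
348 hashes to 0; slot 0 is free -> place at 0.
971 hashes to 0; 0 taken -> place at 1.
789 hashes to 0; 0,1 taken -> place at 4.
Table: [348, 971, -, 284, 789, -, -]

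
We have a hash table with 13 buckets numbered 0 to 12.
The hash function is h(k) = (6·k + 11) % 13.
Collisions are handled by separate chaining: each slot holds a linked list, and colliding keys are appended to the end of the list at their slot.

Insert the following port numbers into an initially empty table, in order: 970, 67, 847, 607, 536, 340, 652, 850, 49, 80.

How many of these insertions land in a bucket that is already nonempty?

4

970 -> bucket 7
67 -> bucket 10
847 -> bucket 10 (collision)
607 -> bucket 0
536 -> bucket 3
340 -> bucket 10 (collision)
652 -> bucket 10 (collision)
850 -> bucket 2
49 -> bucket 6
80 -> bucket 10 (collision)
Final buckets:
0: 607
1: —
2: 850
3: 536
4: —
5: —
6: 49
7: 970
8: —
9: —
10: 67 -> 847 -> 340 -> 652 -> 80
11: —
12: —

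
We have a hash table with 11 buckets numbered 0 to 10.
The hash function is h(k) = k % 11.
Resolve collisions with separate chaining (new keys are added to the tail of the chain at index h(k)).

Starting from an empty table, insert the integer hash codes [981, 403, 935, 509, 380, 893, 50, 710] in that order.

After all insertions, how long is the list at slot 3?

1

Insert 981: h=2, bucket 2 empty -> new chain.
Insert 403: h=7, bucket 7 empty -> new chain.
Insert 935: h=0, bucket 0 empty -> new chain.
Insert 509: h=3, bucket 3 empty -> new chain.
Insert 380: h=6, bucket 6 empty -> new chain.
Insert 893: h=2, bucket 2 nonempty -> append to chain.
Insert 50: h=6, bucket 6 nonempty -> append to chain.
Insert 710: h=6, bucket 6 nonempty -> append to chain.
Final buckets:
0: 935
1: .
2: 981 -> 893
3: 509
4: .
5: .
6: 380 -> 50 -> 710
7: 403
8: .
9: .
10: .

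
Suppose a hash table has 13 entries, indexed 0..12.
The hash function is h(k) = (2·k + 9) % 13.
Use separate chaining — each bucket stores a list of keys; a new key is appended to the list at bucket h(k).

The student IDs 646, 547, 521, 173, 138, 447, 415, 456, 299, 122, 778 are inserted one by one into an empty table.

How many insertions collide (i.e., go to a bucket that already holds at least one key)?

3

646 → bucket 1
547 → bucket 11
521 → bucket 11 (collision)
173 → bucket 4
138 → bucket 12
447 → bucket 6
415 → bucket 7
456 → bucket 11 (collision)
299 → bucket 9
122 → bucket 6 (collision)
778 → bucket 5
Final buckets:
0: .
1: 646
2: .
3: .
4: 173
5: 778
6: 447 -> 122
7: 415
8: .
9: 299
10: .
11: 547 -> 521 -> 456
12: 138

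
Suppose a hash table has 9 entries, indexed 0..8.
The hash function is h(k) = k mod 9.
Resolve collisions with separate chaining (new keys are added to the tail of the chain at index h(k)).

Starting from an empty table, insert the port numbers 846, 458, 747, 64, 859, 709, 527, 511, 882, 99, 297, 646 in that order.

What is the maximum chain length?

Insert 846: h=0, bucket 0 empty → new chain.
Insert 458: h=8, bucket 8 empty → new chain.
Insert 747: h=0, bucket 0 nonempty → append to chain.
Insert 64: h=1, bucket 1 empty → new chain.
Insert 859: h=4, bucket 4 empty → new chain.
Insert 709: h=7, bucket 7 empty → new chain.
Insert 527: h=5, bucket 5 empty → new chain.
Insert 511: h=7, bucket 7 nonempty → append to chain.
Insert 882: h=0, bucket 0 nonempty → append to chain.
Insert 99: h=0, bucket 0 nonempty → append to chain.
Insert 297: h=0, bucket 0 nonempty → append to chain.
Insert 646: h=7, bucket 7 nonempty → append to chain.
Final buckets:
0: 846 -> 747 -> 882 -> 99 -> 297
1: 64
2: ∅
3: ∅
4: 859
5: 527
6: ∅
7: 709 -> 511 -> 646
8: 458

5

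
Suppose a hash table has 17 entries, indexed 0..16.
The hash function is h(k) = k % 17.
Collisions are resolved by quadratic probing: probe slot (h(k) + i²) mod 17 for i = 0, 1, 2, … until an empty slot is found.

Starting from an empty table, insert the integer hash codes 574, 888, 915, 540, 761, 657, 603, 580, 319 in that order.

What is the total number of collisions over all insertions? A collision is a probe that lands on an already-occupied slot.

Insert 574: h=13, slot 13 empty => index 13.
Insert 888: h=4, slot 4 empty => index 4.
Insert 915: h=14, slot 14 empty => index 14.
Insert 540: h=13, slots 13,14 occupied => index 0.
Insert 761: h=13, slots 13,14,0 occupied => index 5.
Insert 657: h=11, slot 11 empty => index 11.
Insert 603: h=8, slot 8 empty => index 8.
Insert 580: h=2, slot 2 empty => index 2.
Insert 319: h=13, slots 13,14,0,5 occupied => index 12.
Table: [540, ., 580, ., 888, 761, ., ., 603, ., ., 657, 319, 574, 915, ., .]

9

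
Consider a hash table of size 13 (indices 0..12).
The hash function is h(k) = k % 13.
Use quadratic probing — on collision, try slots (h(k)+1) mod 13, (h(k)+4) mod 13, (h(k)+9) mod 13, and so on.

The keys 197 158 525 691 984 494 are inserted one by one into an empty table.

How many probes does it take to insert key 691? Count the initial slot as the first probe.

3

197 hashes to 2; slot 2 is free → place at 2.
158 hashes to 2; 2 taken → place at 3.
525 hashes to 5; slot 5 is free → place at 5.
691 hashes to 2; 2,3 taken → place at 6.
984 hashes to 9; slot 9 is free → place at 9.
494 hashes to 0; slot 0 is free → place at 0.
Table: [494, _, 197, 158, _, 525, 691, _, _, 984, _, _, _]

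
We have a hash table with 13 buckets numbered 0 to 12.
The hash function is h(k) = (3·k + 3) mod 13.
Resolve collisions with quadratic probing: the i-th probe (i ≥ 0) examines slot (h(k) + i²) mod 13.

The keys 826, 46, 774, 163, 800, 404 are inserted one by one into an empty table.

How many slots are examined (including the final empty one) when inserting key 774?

826 hashes to 11; slot 11 is free => place at 11.
46 hashes to 11; 11 taken => place at 12.
774 hashes to 11; 11,12 taken => place at 2.
163 hashes to 11; 11,12,2 taken => place at 7.
800 hashes to 11; 11,12,2,7 taken => place at 1.
404 hashes to 6; slot 6 is free => place at 6.
Table: [-, 800, 774, -, -, -, 404, 163, -, -, -, 826, 46]

3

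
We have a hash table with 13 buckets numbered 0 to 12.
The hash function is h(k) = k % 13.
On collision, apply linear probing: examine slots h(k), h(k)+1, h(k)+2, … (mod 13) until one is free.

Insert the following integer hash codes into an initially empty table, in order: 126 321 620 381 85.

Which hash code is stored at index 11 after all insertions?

126 hashes to 9; slot 9 is free → place at 9.
321 hashes to 9; 9 taken → place at 10.
620 hashes to 9; 9,10 taken → place at 11.
381 hashes to 4; slot 4 is free → place at 4.
85 hashes to 7; slot 7 is free → place at 7.
Table: [∅, ∅, ∅, ∅, 381, ∅, ∅, 85, ∅, 126, 321, 620, ∅]

620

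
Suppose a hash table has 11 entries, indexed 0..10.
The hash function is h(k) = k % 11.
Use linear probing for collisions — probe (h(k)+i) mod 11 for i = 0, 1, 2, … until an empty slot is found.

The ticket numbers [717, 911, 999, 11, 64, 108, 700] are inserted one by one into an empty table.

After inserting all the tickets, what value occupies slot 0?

717: h=2 -> slot 2
911: h=9 -> slot 9
999: h=9, probe 9,10 -> slot 10
11: h=0 -> slot 0
64: h=9, probe 9,10,0,1 -> slot 1
108: h=9, probe 9,10,0,1,2,3 -> slot 3
700: h=7 -> slot 7
Table: [11, 64, 717, 108, ., ., ., 700, ., 911, 999]

11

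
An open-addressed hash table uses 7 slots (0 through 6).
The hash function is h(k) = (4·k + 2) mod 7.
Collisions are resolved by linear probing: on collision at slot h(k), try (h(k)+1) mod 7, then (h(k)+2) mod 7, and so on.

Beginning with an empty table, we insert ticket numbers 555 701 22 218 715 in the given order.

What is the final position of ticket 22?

0

Insert 555: h=3, slot 3 empty -> index 3.
Insert 701: h=6, slot 6 empty -> index 6.
Insert 22: h=6, slot 6 occupied -> index 0.
Insert 218: h=6, slots 6,0 occupied -> index 1.
Insert 715: h=6, slots 6,0,1 occupied -> index 2.
Table: [22, 218, 715, 555, ., ., 701]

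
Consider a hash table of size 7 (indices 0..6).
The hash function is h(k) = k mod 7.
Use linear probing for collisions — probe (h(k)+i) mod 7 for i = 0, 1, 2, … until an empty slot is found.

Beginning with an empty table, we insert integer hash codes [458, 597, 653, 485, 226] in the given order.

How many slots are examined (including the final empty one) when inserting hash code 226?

5

Insert 458: h=3, slot 3 empty → index 3.
Insert 597: h=2, slot 2 empty → index 2.
Insert 653: h=2, slots 2,3 occupied → index 4.
Insert 485: h=2, slots 2,3,4 occupied → index 5.
Insert 226: h=2, slots 2,3,4,5 occupied → index 6.
Table: [—, —, 597, 458, 653, 485, 226]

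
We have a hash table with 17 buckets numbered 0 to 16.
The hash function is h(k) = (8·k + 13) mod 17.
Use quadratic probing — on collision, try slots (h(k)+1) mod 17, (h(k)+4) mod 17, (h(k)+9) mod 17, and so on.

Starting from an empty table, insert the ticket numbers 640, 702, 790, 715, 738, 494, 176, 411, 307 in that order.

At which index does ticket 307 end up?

8

640: h=16 -> slot 16
702: h=2 -> slot 2
790: h=9 -> slot 9
715: h=4 -> slot 4
738: h=1 -> slot 1
494: h=4, probe 4,5 -> slot 5
176: h=10 -> slot 10
411: h=3 -> slot 3
307: h=4, probe 4,5,8 -> slot 8
Table: [_, 738, 702, 411, 715, 494, _, _, 307, 790, 176, _, _, _, _, _, 640]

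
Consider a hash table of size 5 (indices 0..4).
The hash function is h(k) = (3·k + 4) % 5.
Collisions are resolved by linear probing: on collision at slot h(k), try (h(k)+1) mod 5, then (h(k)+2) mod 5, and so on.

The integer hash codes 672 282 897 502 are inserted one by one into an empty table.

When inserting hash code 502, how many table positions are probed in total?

4

672 hashes to 0; slot 0 is free → place at 0.
282 hashes to 0; 0 taken → place at 1.
897 hashes to 0; 0,1 taken → place at 2.
502 hashes to 0; 0,1,2 taken → place at 3.
Table: [672, 282, 897, 502, —]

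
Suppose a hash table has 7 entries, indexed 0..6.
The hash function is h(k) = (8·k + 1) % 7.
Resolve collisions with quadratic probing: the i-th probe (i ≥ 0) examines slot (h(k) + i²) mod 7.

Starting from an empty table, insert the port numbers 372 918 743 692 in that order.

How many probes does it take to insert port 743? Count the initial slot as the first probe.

372: h=2 => slot 2
918: h=2, probe 2,3 => slot 3
743: h=2, probe 2,3,6 => slot 6
692: h=0 => slot 0
Table: [692, ., 372, 918, ., ., 743]

3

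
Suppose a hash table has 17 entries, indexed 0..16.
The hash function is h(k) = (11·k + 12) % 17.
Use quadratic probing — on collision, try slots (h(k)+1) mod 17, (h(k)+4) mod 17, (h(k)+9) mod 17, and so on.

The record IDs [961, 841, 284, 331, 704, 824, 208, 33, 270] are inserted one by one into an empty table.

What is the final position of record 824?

2

961 hashes to 9; slot 9 is free => place at 9.
841 hashes to 15; slot 15 is free => place at 15.
284 hashes to 8; slot 8 is free => place at 8.
331 hashes to 15; 15 taken => place at 16.
704 hashes to 4; slot 4 is free => place at 4.
824 hashes to 15; 15,16 taken => place at 2.
208 hashes to 5; slot 5 is free => place at 5.
33 hashes to 1; slot 1 is free => place at 1.
270 hashes to 7; slot 7 is free => place at 7.
Table: [-, 33, 824, -, 704, 208, -, 270, 284, 961, -, -, -, -, -, 841, 331]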